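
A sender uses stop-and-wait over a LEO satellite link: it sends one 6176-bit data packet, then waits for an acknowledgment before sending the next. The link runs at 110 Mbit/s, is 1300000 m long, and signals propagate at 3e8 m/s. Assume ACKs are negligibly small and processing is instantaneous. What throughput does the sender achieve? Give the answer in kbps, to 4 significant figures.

708.0 kbps

t_tx = L/R = 6176/110000000 = 5.61455e-05 s.
t_prop = 1300000/300000000 = 0.00433333 s; RTT = 0.00866667 s.
Cycle = t_tx + RTT = 0.00872281 s.
Throughput = L / cycle = 6176 / 0.00872281 = 708.0 kbps.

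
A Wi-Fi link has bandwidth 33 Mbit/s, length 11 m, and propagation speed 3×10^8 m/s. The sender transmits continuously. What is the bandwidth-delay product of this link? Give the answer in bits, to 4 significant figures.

Propagation delay = 11 / 300000000 = 3.66667e-08 s.
BDP = R × t_prop = 33000000 × 3.66667e-08 = 1.21 bits.

1.210 bits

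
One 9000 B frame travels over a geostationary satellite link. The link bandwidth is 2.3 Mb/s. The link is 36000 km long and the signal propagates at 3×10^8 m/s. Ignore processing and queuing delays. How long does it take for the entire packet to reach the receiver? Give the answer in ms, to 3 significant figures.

151 ms

L = 9000 × 8 = 72000 bits.
Transmission delay = L/R = 72000 / 2300000 = 31.3043 ms.
Propagation delay = d/s = 36000000 m / 300000000 m/s = 120 ms.
Total = 151 ms.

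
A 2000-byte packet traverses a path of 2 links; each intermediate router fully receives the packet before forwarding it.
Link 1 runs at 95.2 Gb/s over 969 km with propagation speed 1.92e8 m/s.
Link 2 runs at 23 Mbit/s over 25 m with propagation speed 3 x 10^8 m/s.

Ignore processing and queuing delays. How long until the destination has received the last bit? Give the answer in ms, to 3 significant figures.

L = 2000 × 8 = 16000 bits.
Transmission delays (L/R per hop): 0.000168067, 0.695652 ms; sum = 0.69582 ms.
Propagation delays (d/s per hop): 5.04688, 8.33333e-05 ms; sum = 5.04696 ms.
End-to-end = 5.74 ms.

5.74 ms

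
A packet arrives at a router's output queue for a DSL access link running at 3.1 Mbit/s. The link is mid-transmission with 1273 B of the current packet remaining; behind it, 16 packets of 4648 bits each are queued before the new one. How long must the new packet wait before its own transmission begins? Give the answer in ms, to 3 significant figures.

Each queued packet: L/R = 4648/3100000 = 1.49935 ms.
16 queued → 23.9897 ms.
Plus remaining 10184 bits of current packet: 3.28516 ms.
Queuing delay = 27.3 ms.

27.3 ms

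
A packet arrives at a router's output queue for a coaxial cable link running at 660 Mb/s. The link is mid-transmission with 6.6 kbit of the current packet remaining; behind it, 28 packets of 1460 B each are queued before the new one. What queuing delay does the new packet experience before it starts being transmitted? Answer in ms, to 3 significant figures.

Each queued packet: L/R = 11680/660000000 = 0.017697 ms.
28 queued → 0.495515 ms.
Plus remaining 6600 bits of current packet: 0.01 ms.
Queuing delay = 0.506 ms.

0.506 ms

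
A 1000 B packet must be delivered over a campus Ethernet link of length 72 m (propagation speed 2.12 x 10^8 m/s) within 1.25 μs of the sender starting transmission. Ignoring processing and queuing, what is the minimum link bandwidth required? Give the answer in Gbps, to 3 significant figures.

8.79 Gbps

L = 8000 bits.
Propagation delay = 72 / 212000000 = 0.339623 μs.
Transmission budget = 1.25 − 0.339623 = 0.910377 μs.
R ≥ L / t_tx = 8000 bits / 9.10377e-07 s = 8.79 Gbps.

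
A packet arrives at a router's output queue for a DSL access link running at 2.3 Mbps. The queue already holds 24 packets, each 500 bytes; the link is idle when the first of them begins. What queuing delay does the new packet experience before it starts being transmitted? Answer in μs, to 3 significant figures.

41700 μs

Each queued packet: L/R = 4000/2300000 = 1739.13 μs.
24 queued → 41739.1 μs.
Queuing delay = 41700 μs.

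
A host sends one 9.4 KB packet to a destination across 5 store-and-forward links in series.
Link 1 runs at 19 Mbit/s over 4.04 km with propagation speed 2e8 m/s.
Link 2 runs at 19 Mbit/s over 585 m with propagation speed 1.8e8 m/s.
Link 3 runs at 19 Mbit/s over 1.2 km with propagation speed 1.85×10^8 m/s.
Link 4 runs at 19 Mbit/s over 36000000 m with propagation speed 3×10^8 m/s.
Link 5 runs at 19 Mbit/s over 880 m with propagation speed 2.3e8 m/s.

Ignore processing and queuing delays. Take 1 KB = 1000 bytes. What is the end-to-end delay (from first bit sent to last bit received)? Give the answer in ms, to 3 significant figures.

140 ms

L = 75200 bits.
Transmission delay per hop = L/R = 75200/19000000 = 3.95789 ms; 5 hops → 19.7895 ms.
Propagation delays (d/s per hop): 0.0202, 0.00325, 0.00648649, 120, 0.00382609 ms; sum = 120.034 ms.
End-to-end = 140 ms.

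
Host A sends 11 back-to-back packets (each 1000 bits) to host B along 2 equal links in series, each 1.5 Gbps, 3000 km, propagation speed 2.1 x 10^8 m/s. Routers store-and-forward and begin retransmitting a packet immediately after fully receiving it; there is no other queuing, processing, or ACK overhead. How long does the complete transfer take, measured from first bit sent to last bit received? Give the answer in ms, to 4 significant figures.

Per-hop transmission t_tx = L/R = 1000/1500000000 = 0.000666667 ms.
Per-hop propagation t_prop = 3000000/210000000 = 14.2857 ms.
Pipeline fill: first packet needs 2·t_tx to clear all hops; remaining 10 packets each add one t_tx.
Total = (2+11-1)·t_tx + 2·t_prop = 12·0.000666667 + 2·14.2857 = 28.58 ms.

28.58 ms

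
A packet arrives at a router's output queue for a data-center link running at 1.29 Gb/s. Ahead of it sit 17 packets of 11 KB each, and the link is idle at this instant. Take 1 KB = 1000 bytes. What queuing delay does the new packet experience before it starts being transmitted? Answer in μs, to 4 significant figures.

1160 μs

Each queued packet: L/R = 88000/1290000000 = 68.2171 μs.
17 queued → 1159.69 μs.
Queuing delay = 1160 μs.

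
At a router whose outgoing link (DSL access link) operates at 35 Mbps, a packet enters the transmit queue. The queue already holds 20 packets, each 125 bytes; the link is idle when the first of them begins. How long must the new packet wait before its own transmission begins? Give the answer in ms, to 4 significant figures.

0.5714 ms

Each queued packet: L/R = 1000/35000000 = 0.0285714 ms.
20 queued → 0.571429 ms.
Queuing delay = 0.5714 ms.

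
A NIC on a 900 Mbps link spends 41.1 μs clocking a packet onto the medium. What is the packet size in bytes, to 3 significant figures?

L = R × t_tx = 900000000 b/s × 4.11e-05 s = 36990 bits.
In bytes: 36990 / 8 = 4620 bytes.

4620 bytes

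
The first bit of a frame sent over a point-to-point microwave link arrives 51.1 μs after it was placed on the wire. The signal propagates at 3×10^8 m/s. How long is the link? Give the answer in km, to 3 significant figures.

15.3 km

d = s × t_prop = 300000000 × 5.11e-05 = 15.3 km.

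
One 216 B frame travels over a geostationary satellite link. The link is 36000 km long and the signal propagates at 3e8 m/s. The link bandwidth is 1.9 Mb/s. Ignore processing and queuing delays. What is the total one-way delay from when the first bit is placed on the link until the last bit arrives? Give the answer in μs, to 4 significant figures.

120900 μs

L = 216 × 8 = 1728 bits.
Transmission delay = L/R = 1728 / 1900000 = 909.474 μs.
Propagation delay = d/s = 36000000 m / 300000000 m/s = 120000 μs.
Total = 120900 μs.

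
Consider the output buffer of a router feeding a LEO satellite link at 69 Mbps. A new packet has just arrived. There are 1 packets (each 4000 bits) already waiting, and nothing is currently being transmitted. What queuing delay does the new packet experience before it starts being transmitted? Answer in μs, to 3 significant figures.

Each queued packet: L/R = 4000/69000000 = 57.971 μs.
1 queued → 57.971 μs.
Queuing delay = 58.0 μs.

58.0 μs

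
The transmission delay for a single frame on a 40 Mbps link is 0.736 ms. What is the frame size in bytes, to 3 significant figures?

3680 bytes

L = R × t_tx = 40000000 b/s × 0.000736 s = 29440 bits.
In bytes: 29440 / 8 = 3680 bytes.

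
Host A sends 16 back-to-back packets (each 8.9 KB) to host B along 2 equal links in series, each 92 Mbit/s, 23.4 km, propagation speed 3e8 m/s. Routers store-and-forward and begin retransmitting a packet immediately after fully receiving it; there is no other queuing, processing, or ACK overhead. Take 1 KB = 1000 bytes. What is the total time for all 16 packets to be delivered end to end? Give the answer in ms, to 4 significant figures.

Per-hop transmission t_tx = L/R = 71200/92000000 = 0.773913 ms.
Per-hop propagation t_prop = 23400/300000000 = 0.078 ms.
Pipeline fill: first packet needs 2·t_tx to clear all hops; remaining 15 packets each add one t_tx.
Total = (2+16-1)·t_tx + 2·t_prop = 17·0.773913 + 2·0.078 = 13.31 ms.

13.31 ms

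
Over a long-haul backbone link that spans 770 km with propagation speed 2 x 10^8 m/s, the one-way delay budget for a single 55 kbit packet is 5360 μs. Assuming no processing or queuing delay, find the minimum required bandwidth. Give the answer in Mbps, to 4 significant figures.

36.42 Mbps

Propagation delay = 770000 / 200000000 = 3850 μs.
Transmission budget = 5360 − 3850 = 1510 μs.
R ≥ L / t_tx = 55000 bits / 0.00151 s = 36.42 Mbps.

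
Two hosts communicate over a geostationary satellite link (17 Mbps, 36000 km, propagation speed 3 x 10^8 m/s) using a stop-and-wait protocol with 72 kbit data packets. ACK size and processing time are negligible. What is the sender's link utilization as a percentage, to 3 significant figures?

t_tx = L/R = 72000/17000000 = 0.00423529 s.
t_prop = 36000000/300000000 = 0.12 s; RTT = 0.24 s.
Cycle = t_tx + RTT = 0.244235 s.
Utilization = t_tx / cycle = 0.00423529/0.244235 = 1.73 %.

1.73 %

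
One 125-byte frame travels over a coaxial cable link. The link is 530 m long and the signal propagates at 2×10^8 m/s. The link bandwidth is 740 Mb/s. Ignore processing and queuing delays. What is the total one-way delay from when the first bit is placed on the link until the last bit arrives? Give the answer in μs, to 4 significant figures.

L = 125 × 8 = 1000 bits.
Transmission delay = L/R = 1000 / 740000000 = 1.35135 μs.
Propagation delay = d/s = 530 m / 200000000 m/s = 2.65 μs.
Total = 4.001 μs.

4.001 μs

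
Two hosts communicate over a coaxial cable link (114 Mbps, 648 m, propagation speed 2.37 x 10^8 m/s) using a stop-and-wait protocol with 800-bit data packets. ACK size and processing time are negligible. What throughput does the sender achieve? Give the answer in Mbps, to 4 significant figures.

t_tx = L/R = 800/114000000 = 7.01754e-06 s.
t_prop = 648/237000000 = 2.73418e-06 s; RTT = 5.46835e-06 s.
Cycle = t_tx + RTT = 1.24859e-05 s.
Throughput = L / cycle = 800 / 1.24859e-05 = 64.07 Mbps.

64.07 Mbps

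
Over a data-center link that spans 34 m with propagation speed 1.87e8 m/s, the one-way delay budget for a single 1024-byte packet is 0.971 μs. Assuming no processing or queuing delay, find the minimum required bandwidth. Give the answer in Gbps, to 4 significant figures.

10.38 Gbps

L = 8192 bits.
Propagation delay = 34 / 187000000 = 0.181818 μs.
Transmission budget = 0.971 − 0.181818 = 0.789182 μs.
R ≥ L / t_tx = 8192 bits / 7.89182e-07 s = 10.38 Gbps.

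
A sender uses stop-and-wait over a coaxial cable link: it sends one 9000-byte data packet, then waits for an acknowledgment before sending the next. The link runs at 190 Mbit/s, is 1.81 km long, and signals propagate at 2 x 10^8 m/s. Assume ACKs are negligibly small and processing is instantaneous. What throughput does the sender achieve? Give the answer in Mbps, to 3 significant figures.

181 Mbps

t_tx = L/R = 72000/190000000 = 0.000378947 s.
t_prop = 1810/200000000 = 9.05e-06 s; RTT = 1.81e-05 s.
Cycle = t_tx + RTT = 0.000397047 s.
Throughput = L / cycle = 72000 / 0.000397047 = 181 Mbps.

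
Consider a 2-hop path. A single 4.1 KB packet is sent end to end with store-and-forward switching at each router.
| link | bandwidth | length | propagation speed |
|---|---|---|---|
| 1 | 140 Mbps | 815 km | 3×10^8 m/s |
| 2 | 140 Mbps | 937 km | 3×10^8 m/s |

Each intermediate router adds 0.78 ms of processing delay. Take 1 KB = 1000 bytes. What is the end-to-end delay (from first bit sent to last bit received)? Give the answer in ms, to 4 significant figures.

7.089 ms

L = 32800 bits.
Transmission delay per hop = L/R = 32800/140000000 = 0.234286 ms; 2 hops → 0.468571 ms.
Propagation delays (d/s per hop): 2.71667, 3.12333 ms; sum = 5.84 ms.
Processing at 1 router(s): 1 × 0.78 ms = 0.78 ms.
End-to-end = 7.089 ms.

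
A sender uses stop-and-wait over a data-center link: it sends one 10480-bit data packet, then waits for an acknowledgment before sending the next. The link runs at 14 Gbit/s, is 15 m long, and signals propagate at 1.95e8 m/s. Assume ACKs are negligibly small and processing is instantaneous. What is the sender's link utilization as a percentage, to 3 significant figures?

t_tx = L/R = 10480/14000000000 = 7.48571e-07 s.
t_prop = 15/195000000 = 7.69231e-08 s; RTT = 1.53846e-07 s.
Cycle = t_tx + RTT = 9.02418e-07 s.
Utilization = t_tx / cycle = 7.48571e-07/9.02418e-07 = 83.0 %.

83.0 %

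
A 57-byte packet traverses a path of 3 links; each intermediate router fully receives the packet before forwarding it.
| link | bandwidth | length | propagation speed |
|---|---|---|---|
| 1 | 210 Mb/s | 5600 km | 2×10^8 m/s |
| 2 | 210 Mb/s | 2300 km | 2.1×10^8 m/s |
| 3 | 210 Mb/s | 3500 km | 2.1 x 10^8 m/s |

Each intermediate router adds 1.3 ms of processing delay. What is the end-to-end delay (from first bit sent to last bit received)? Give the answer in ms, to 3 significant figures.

58.2 ms

L = 57 × 8 = 456 bits.
Transmission delay per hop = L/R = 456/210000000 = 0.00217143 ms; 3 hops → 0.00651429 ms.
Propagation delays (d/s per hop): 28, 10.9524, 16.6667 ms; sum = 55.619 ms.
Processing at 2 router(s): 2 × 1.3 ms = 2.6 ms.
End-to-end = 58.2 ms.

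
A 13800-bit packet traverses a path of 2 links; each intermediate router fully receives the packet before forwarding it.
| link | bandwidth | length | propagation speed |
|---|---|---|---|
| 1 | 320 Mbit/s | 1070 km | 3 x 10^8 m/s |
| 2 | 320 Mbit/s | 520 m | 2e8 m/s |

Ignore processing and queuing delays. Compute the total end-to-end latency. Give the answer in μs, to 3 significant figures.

Transmission delay per hop = L/R = 13800/320000000 = 43.125 μs; 2 hops → 86.25 μs.
Propagation delays (d/s per hop): 3566.67, 2.6 μs; sum = 3569.27 μs.
End-to-end = 3660 μs.

3660 μs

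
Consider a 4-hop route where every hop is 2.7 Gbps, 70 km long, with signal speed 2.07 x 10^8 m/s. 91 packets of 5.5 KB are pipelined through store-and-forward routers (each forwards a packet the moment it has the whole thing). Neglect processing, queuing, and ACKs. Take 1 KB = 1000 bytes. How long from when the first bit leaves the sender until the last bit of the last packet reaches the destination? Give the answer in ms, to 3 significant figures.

2.88 ms

Per-hop transmission t_tx = L/R = 44000/2700000000 = 0.0162963 ms.
Per-hop propagation t_prop = 70000/2.07e+08 = 0.338164 ms.
Pipeline fill: first packet needs 4·t_tx to clear all hops; remaining 90 packets each add one t_tx.
Total = (4+91-1)·t_tx + 4·t_prop = 94·0.0162963 + 4·0.338164 = 2.88 ms.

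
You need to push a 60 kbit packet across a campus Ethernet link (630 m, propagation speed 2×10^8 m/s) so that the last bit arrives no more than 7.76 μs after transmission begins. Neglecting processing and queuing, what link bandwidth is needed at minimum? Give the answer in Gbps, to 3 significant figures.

13.0 Gbps

Propagation delay = 630 / 200000000 = 3.15 μs.
Transmission budget = 7.76 − 3.15 = 4.61 μs.
R ≥ L / t_tx = 60000 bits / 4.61e-06 s = 13.0 Gbps.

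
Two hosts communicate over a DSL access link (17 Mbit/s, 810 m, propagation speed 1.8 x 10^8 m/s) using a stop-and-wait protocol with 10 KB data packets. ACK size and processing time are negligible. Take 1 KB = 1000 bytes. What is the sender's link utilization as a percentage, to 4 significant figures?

t_tx = L/R = 80000/17000000 = 0.00470588 s.
t_prop = 810/180000000 = 4.5e-06 s; RTT = 9e-06 s.
Cycle = t_tx + RTT = 0.00471488 s.
Utilization = t_tx / cycle = 0.00470588/0.00471488 = 99.81 %.

99.81 %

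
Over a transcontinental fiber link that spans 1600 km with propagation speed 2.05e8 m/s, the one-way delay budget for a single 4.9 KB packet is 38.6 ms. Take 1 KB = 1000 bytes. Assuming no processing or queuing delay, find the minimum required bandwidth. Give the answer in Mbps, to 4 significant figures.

L = 39200 bits.
Propagation delay = 1600000 / 2.05e+08 = 7.80488 ms.
Transmission budget = 38.6 − 7.80488 = 30.7951 ms.
R ≥ L / t_tx = 39200 bits / 0.0307951 s = 1.273 Mbps.

1.273 Mbps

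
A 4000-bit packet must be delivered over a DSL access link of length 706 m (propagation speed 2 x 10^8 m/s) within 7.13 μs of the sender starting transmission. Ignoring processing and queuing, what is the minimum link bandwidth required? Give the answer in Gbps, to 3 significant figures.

Propagation delay = 706 / 200000000 = 3.53 μs.
Transmission budget = 7.13 − 3.53 = 3.6 μs.
R ≥ L / t_tx = 4000 bits / 3.6e-06 s = 1.11 Gbps.

1.11 Gbps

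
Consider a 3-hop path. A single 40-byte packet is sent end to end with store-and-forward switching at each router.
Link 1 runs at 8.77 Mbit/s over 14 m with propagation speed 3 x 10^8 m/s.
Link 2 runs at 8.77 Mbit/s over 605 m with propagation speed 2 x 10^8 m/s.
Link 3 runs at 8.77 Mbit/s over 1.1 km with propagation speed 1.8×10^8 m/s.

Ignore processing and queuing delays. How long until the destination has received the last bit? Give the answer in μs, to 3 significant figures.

L = 40 × 8 = 320 bits.
Transmission delay per hop = L/R = 320/8770000 = 36.488 μs; 3 hops → 109.464 μs.
Propagation delays (d/s per hop): 0.0466667, 3.025, 6.11111 μs; sum = 9.18278 μs.
End-to-end = 119 μs.

119 μs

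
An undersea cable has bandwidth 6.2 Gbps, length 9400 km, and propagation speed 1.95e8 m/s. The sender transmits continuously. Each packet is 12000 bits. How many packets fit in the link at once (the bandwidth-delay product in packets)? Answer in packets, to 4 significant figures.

Propagation delay = 9400000 / 195000000 = 0.0482051 s.
BDP = R × t_prop = 6200000000 × 0.0482051 = 298872000 bits.
In packets of 12000 bits: 24910 packets.

24910 packets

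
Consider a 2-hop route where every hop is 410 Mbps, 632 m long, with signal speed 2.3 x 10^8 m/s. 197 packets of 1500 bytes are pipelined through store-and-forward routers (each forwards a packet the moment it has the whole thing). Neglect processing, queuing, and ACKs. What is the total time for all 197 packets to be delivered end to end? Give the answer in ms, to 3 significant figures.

Per-hop transmission t_tx = L/R = 12000/410000000 = 0.0292683 ms.
Per-hop propagation t_prop = 632/2.3e+08 = 0.00274783 ms.
Pipeline fill: first packet needs 2·t_tx to clear all hops; remaining 196 packets each add one t_tx.
Total = (2+197-1)·t_tx + 2·t_prop = 198·0.0292683 + 2·0.00274783 = 5.80 ms.

5.80 ms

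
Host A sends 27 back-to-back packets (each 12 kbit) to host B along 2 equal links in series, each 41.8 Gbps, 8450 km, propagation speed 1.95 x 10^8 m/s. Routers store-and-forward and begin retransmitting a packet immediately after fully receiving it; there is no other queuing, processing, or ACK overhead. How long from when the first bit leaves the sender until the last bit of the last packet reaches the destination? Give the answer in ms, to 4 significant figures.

86.67 ms

Per-hop transmission t_tx = L/R = 12000/41800000000 = 0.000287081 ms.
Per-hop propagation t_prop = 8450000/195000000 = 43.3333 ms.
Pipeline fill: first packet needs 2·t_tx to clear all hops; remaining 26 packets each add one t_tx.
Total = (2+27-1)·t_tx + 2·t_prop = 28·0.000287081 + 2·43.3333 = 86.67 ms.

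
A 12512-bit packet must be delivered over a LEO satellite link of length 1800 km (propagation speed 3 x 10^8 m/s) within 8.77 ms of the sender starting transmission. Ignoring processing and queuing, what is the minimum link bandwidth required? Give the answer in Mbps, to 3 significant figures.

4.52 Mbps

Propagation delay = 1800000 / 300000000 = 6 ms.
Transmission budget = 8.77 − 6 = 2.77 ms.
R ≥ L / t_tx = 12512 bits / 0.00277 s = 4.52 Mbps.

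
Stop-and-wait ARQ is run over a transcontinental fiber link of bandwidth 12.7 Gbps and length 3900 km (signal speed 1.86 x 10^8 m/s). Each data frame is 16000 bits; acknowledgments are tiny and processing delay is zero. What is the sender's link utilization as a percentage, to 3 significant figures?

0.00300 %

t_tx = L/R = 16000/12700000000 = 1.25984e-06 s.
t_prop = 3900000/186000000 = 0.0209677 s; RTT = 0.0419355 s.
Cycle = t_tx + RTT = 0.0419367 s.
Utilization = t_tx / cycle = 1.25984e-06/0.0419367 = 0.00300 %.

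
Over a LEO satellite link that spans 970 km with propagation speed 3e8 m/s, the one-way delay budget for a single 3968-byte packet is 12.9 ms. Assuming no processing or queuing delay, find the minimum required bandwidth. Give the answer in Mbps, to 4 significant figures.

3.284 Mbps

L = 31744 bits.
Propagation delay = 970000 / 300000000 = 3.23333 ms.
Transmission budget = 12.9 − 3.23333 = 9.66667 ms.
R ≥ L / t_tx = 31744 bits / 0.00966667 s = 3.284 Mbps.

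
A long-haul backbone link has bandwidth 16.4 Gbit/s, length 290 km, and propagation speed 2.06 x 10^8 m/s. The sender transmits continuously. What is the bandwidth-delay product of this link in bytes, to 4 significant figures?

2886000 bytes

Propagation delay = 290000 / 206000000 = 0.00140777 s.
BDP = R × t_prop = 1.64e+10 × 0.00140777 = 23087400 bits.
In bytes: 23087400/8 = 2886000 bytes.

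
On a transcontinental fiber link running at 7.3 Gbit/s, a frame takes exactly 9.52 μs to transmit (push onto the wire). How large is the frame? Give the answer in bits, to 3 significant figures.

69500 bits

L = R × t_tx = 7300000000 b/s × 9.52e-06 s = 69496 bits.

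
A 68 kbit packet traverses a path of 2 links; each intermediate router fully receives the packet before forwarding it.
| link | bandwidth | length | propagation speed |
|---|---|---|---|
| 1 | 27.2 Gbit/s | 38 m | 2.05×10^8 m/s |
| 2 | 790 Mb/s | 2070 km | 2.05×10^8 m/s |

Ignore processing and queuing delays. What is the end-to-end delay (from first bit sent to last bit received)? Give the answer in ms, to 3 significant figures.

10.2 ms

L = 68000 bits.
Transmission delays (L/R per hop): 0.0025, 0.0860759 ms; sum = 0.0885759 ms.
Propagation delays (d/s per hop): 0.000185366, 10.0976 ms; sum = 10.0977 ms.
End-to-end = 10.2 ms.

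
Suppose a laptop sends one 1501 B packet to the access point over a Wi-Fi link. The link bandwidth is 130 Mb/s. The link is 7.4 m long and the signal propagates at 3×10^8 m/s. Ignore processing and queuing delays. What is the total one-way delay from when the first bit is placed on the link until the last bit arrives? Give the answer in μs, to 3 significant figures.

L = 1501 × 8 = 12008 bits.
Transmission delay = L/R = 12008 / 130000000 = 92.3692 μs.
Propagation delay = d/s = 7.4 m / 300000000 m/s = 0.0246667 μs.
Total = 92.4 μs.

92.4 μs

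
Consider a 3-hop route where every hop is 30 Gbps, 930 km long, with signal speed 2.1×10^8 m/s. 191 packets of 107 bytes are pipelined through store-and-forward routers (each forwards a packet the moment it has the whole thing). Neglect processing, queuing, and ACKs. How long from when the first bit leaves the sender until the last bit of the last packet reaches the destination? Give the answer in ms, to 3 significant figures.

Per-hop transmission t_tx = L/R = 856/30000000000 = 2.85333e-05 ms.
Per-hop propagation t_prop = 930000/210000000 = 4.42857 ms.
Pipeline fill: first packet needs 3·t_tx to clear all hops; remaining 190 packets each add one t_tx.
Total = (3+191-1)·t_tx + 3·t_prop = 193·2.85333e-05 + 3·4.42857 = 13.3 ms.

13.3 ms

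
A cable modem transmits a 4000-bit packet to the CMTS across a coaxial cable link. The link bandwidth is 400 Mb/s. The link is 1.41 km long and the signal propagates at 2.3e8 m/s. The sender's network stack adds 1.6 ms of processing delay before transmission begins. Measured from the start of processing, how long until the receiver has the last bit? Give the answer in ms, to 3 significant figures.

Transmission delay = L/R = 4000 / 400000000 = 0.01 ms.
Propagation delay = d/s = 1410 m / 2.3e+08 m/s = 0.00613043 ms.
Plus processing delay 1.6 ms = 1.6 ms.
Total = 1.62 ms.

1.62 ms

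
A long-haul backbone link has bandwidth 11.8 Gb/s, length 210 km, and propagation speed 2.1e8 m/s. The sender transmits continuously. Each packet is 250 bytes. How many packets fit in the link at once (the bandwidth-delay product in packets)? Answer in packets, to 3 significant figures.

5900 packets

Propagation delay = 210000 / 210000000 = 0.001 s.
BDP = R × t_prop = 11800000000 × 0.001 = 11800000 bits.
In packets of 2000 bits: 5900 packets.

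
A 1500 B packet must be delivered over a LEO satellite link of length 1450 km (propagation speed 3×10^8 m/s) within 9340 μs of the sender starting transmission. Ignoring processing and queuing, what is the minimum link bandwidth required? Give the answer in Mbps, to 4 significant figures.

2.663 Mbps

L = 12000 bits.
Propagation delay = 1450000 / 300000000 = 4833.33 μs.
Transmission budget = 9340 − 4833.33 = 4506.67 μs.
R ≥ L / t_tx = 12000 bits / 0.00450667 s = 2.663 Mbps.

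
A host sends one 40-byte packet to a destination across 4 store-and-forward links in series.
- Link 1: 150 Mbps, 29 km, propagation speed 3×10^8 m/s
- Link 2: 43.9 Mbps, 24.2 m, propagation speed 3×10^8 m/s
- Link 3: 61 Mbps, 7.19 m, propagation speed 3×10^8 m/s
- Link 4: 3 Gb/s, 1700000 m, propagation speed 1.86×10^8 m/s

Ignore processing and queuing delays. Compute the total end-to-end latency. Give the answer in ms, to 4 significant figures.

L = 40 × 8 = 320 bits.
Transmission delays (L/R per hop): 0.00213333, 0.00728929, 0.0052459, 0.000106667 ms; sum = 0.0147752 ms.
Propagation delays (d/s per hop): 0.0966667, 8.06667e-05, 2.39667e-05, 9.13978 ms; sum = 9.23656 ms.
End-to-end = 9.251 ms.

9.251 ms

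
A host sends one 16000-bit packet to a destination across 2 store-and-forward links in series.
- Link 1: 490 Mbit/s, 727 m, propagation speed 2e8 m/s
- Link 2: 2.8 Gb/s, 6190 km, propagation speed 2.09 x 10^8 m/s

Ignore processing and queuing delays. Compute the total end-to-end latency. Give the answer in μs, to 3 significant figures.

Transmission delays (L/R per hop): 32.6531, 5.71429 μs; sum = 38.3673 μs.
Propagation delays (d/s per hop): 3.635, 29617.2 μs; sum = 29620.9 μs.
End-to-end = 29700 μs.

29700 μs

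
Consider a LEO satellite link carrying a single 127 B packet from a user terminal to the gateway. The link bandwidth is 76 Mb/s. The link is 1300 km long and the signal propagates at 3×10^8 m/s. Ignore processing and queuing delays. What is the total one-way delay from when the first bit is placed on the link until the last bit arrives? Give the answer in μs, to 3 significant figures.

4350 μs

L = 127 × 8 = 1016 bits.
Transmission delay = L/R = 1016 / 76000000 = 13.3684 μs.
Propagation delay = d/s = 1300000 m / 300000000 m/s = 4333.33 μs.
Total = 4350 μs.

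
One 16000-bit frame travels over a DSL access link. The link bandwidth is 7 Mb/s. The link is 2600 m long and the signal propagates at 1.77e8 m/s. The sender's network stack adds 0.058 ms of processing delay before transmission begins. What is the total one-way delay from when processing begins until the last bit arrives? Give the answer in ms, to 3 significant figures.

Transmission delay = L/R = 16000 / 7000000 = 2.28571 ms.
Propagation delay = d/s = 2600 m / 177000000 m/s = 0.0146893 ms.
Plus processing delay 0.058 ms = 0.058 ms.
Total = 2.36 ms.

2.36 ms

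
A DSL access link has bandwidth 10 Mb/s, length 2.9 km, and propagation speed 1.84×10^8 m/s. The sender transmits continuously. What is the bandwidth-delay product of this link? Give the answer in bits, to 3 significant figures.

Propagation delay = 2900 / 184000000 = 1.57609e-05 s.
BDP = R × t_prop = 10000000 × 1.57609e-05 = 157.609 bits.

158 bits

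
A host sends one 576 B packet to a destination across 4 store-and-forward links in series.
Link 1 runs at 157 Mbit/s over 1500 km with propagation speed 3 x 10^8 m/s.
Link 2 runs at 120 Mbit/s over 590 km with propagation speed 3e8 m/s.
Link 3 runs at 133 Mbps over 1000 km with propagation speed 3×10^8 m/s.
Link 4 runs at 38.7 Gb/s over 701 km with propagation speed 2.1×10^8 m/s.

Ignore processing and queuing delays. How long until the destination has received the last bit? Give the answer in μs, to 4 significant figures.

13740 μs

L = 576 × 8 = 4608 bits.
Transmission delays (L/R per hop): 29.3503, 38.4, 34.6466, 0.11907 μs; sum = 102.516 μs.
Propagation delays (d/s per hop): 5000, 1966.67, 3333.33, 3338.1 μs; sum = 13638.1 μs.
End-to-end = 13740 μs.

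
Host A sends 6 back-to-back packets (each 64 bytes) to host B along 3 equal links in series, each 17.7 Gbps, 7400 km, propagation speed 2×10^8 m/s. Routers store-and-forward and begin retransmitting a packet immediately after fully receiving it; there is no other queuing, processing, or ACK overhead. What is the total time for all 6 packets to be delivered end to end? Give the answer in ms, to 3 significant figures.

111 ms

Per-hop transmission t_tx = L/R = 512/17700000000 = 2.89266e-05 ms.
Per-hop propagation t_prop = 7400000/200000000 = 37 ms.
Pipeline fill: first packet needs 3·t_tx to clear all hops; remaining 5 packets each add one t_tx.
Total = (3+6-1)·t_tx + 3·t_prop = 8·2.89266e-05 + 3·37 = 111 ms.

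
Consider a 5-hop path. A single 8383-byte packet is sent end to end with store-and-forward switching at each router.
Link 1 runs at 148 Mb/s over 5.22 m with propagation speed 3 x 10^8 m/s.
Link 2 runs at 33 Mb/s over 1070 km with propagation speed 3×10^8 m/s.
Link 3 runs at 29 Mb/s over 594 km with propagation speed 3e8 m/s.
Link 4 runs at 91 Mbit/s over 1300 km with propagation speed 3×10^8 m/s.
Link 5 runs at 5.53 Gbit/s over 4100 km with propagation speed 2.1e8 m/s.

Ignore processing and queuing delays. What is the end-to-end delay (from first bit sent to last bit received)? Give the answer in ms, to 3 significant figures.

L = 8383 × 8 = 67064 bits.
Transmission delays (L/R per hop): 0.453135, 2.03224, 2.31255, 0.736967, 0.0121273 ms; sum = 5.54702 ms.
Propagation delays (d/s per hop): 1.74e-05, 3.56667, 1.98, 4.33333, 19.5238 ms; sum = 29.4038 ms.
End-to-end = 35.0 ms.

35.0 ms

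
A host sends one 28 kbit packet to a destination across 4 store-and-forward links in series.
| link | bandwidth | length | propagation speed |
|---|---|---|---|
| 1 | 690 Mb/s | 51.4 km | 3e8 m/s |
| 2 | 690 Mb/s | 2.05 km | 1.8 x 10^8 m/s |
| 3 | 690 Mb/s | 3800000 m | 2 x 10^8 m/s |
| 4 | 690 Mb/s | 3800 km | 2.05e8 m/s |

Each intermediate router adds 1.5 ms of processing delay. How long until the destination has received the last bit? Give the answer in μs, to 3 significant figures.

42400 μs

L = 28000 bits.
Transmission delay per hop = L/R = 28000/690000000 = 40.5797 μs; 4 hops → 162.319 μs.
Propagation delays (d/s per hop): 171.333, 11.3889, 19000, 18536.6 μs; sum = 37719.3 μs.
Processing at 3 router(s): 3 × 1.5 ms = 4500 μs.
End-to-end = 42400 μs.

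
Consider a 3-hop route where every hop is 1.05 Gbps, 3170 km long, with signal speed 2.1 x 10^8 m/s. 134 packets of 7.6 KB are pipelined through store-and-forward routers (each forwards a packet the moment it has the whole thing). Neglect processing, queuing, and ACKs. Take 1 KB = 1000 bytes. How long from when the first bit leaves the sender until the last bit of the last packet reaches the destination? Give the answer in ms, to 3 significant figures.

Per-hop transmission t_tx = L/R = 60800/1050000000 = 0.0579048 ms.
Per-hop propagation t_prop = 3170000/210000000 = 15.0952 ms.
Pipeline fill: first packet needs 3·t_tx to clear all hops; remaining 133 packets each add one t_tx.
Total = (3+134-1)·t_tx + 3·t_prop = 136·0.0579048 + 3·15.0952 = 53.2 ms.

53.2 ms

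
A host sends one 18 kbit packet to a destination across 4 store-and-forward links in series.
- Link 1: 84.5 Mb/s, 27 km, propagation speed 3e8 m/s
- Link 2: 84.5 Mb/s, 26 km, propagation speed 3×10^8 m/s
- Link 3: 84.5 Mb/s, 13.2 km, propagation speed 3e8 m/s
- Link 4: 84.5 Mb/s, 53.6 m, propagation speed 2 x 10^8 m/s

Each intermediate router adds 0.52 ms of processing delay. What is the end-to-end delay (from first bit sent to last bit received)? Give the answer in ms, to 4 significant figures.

2.633 ms

L = 18000 bits.
Transmission delay per hop = L/R = 18000/84500000 = 0.213018 ms; 4 hops → 0.852071 ms.
Propagation delays (d/s per hop): 0.09, 0.0866667, 0.044, 0.000268 ms; sum = 0.220935 ms.
Processing at 3 router(s): 3 × 0.52 ms = 1.56 ms.
End-to-end = 2.633 ms.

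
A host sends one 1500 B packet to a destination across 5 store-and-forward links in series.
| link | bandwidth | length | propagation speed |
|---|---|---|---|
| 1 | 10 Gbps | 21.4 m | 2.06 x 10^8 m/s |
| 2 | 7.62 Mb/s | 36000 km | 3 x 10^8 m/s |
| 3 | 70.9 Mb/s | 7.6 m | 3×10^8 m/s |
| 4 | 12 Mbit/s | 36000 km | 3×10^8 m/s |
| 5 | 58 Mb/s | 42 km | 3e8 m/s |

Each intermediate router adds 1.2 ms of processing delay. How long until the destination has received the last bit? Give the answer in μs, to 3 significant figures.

248000 μs

L = 1500 × 8 = 12000 bits.
Transmission delays (L/R per hop): 1.2, 1574.8, 169.252, 1000, 206.897 μs; sum = 2952.15 μs.
Propagation delays (d/s per hop): 0.103883, 120000, 0.0253333, 120000, 140 μs; sum = 240140 μs.
Processing at 4 router(s): 4 × 1.2 ms = 4800 μs.
End-to-end = 248000 μs.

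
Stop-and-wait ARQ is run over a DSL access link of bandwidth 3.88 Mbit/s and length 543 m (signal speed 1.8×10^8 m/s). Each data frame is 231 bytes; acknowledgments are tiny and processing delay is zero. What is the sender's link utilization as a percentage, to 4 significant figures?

98.75 %

t_tx = L/R = 1848/3880000 = 0.000476289 s.
t_prop = 543/180000000 = 3.01667e-06 s; RTT = 6.03333e-06 s.
Cycle = t_tx + RTT = 0.000482322 s.
Utilization = t_tx / cycle = 0.000476289/0.000482322 = 98.75 %.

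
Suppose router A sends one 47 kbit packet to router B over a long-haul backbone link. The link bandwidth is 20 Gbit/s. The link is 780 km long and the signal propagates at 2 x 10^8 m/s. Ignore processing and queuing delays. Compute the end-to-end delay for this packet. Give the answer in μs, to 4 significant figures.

L = 47000 bits.
Transmission delay = L/R = 47000 / 20000000000 = 2.35 μs.
Propagation delay = d/s = 780000 m / 200000000 m/s = 3900 μs.
Total = 3902 μs.

3902 μs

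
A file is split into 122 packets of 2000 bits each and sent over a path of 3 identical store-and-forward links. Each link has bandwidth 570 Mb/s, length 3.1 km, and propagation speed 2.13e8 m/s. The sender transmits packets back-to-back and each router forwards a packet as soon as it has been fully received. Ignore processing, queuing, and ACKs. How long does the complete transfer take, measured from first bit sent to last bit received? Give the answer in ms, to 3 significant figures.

Per-hop transmission t_tx = L/R = 2000/570000000 = 0.00350877 ms.
Per-hop propagation t_prop = 3100/213000000 = 0.014554 ms.
Pipeline fill: first packet needs 3·t_tx to clear all hops; remaining 121 packets each add one t_tx.
Total = (3+122-1)·t_tx + 3·t_prop = 124·0.00350877 + 3·0.014554 = 0.479 ms.

0.479 ms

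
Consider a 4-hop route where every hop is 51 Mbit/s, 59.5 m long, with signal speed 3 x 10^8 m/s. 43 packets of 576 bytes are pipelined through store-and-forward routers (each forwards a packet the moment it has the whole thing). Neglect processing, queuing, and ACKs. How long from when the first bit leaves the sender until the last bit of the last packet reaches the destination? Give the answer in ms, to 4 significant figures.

Per-hop transmission t_tx = L/R = 4608/51000000 = 0.0903529 ms.
Per-hop propagation t_prop = 59.5/300000000 = 0.000198333 ms.
Pipeline fill: first packet needs 4·t_tx to clear all hops; remaining 42 packets each add one t_tx.
Total = (4+43-1)·t_tx + 4·t_prop = 46·0.0903529 + 4·0.000198333 = 4.157 ms.

4.157 ms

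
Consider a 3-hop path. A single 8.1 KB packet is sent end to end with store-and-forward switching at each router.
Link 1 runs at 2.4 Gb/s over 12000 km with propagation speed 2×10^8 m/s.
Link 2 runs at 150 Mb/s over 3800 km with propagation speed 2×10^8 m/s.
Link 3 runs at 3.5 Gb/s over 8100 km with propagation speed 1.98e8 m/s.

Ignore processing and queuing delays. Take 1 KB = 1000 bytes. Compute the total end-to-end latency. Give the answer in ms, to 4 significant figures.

L = 64800 bits.
Transmission delays (L/R per hop): 0.027, 0.432, 0.0185143 ms; sum = 0.477514 ms.
Propagation delays (d/s per hop): 60, 19, 40.9091 ms; sum = 119.909 ms.
End-to-end = 120.4 ms.

120.4 ms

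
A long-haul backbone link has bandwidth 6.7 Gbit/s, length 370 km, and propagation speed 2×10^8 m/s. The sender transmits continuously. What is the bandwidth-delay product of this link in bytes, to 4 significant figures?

1549000 bytes

Propagation delay = 370000 / 200000000 = 0.00185 s.
BDP = R × t_prop = 6700000000 × 0.00185 = 12395000 bits.
In bytes: 12395000/8 = 1549000 bytes.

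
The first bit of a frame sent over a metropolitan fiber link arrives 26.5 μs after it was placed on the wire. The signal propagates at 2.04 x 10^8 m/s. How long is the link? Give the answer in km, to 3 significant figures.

5.41 km

d = s × t_prop = 204000000 × 2.65e-05 = 5.41 km.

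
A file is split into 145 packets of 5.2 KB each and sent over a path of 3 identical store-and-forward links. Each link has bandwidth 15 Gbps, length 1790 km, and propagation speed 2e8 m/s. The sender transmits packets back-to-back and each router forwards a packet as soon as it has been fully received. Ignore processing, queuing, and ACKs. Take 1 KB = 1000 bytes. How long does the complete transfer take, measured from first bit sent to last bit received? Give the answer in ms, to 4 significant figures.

27.26 ms

Per-hop transmission t_tx = L/R = 41600/15000000000 = 0.00277333 ms.
Per-hop propagation t_prop = 1790000/200000000 = 8.95 ms.
Pipeline fill: first packet needs 3·t_tx to clear all hops; remaining 144 packets each add one t_tx.
Total = (3+145-1)·t_tx + 3·t_prop = 147·0.00277333 + 3·8.95 = 27.26 ms.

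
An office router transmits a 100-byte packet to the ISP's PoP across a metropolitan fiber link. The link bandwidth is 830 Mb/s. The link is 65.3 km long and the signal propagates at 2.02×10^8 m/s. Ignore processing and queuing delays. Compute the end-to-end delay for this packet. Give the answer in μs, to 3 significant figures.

324 μs

L = 100 × 8 = 800 bits.
Transmission delay = L/R = 800 / 830000000 = 0.963855 μs.
Propagation delay = d/s = 65300 m / 202000000 m/s = 323.267 μs.
Total = 324 μs.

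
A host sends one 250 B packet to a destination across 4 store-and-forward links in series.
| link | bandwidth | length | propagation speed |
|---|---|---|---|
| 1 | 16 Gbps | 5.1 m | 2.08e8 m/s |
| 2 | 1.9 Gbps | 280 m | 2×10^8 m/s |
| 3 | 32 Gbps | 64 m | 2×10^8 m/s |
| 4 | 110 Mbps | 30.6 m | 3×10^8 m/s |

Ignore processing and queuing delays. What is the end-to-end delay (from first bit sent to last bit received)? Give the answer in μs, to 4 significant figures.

21.27 μs

L = 250 × 8 = 2000 bits.
Transmission delays (L/R per hop): 0.125, 1.05263, 0.0625, 18.1818 μs; sum = 19.4219 μs.
Propagation delays (d/s per hop): 0.0245192, 1.4, 0.32, 0.102 μs; sum = 1.84652 μs.
End-to-end = 21.27 μs.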